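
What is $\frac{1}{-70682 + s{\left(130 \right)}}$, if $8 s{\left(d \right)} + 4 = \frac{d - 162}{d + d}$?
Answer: $- \frac{130}{9188727} \approx -1.4148 \cdot 10^{-5}$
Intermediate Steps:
$s{\left(d \right)} = - \frac{1}{2} + \frac{-162 + d}{16 d}$ ($s{\left(d \right)} = - \frac{1}{2} + \frac{\left(d - 162\right) \frac{1}{d + d}}{8} = - \frac{1}{2} + \frac{\left(-162 + d\right) \frac{1}{2 d}}{8} = - \frac{1}{2} + \frac{\frac{1}{2} \frac{1}{d} \left(-162 + d\right)}{8} = - \frac{1}{2} + \frac{-162 + d}{16 d}$)
$\frac{1}{-70682 + s{\left(130 \right)}} = \frac{1}{-70682 + \frac{-162 - 910}{16 \cdot 130}} = \frac{1}{-70682 + \frac{1}{16} \cdot \frac{1}{130} \left(-162 - 910\right)} = \frac{1}{-70682 + \frac{1}{16} \cdot \frac{1}{130} \left(-1072\right)} = \frac{1}{-70682 - \frac{67}{130}} = \frac{1}{- \frac{9188727}{130}} = - \frac{130}{9188727}$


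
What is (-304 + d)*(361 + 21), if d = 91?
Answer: -81366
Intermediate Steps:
(-304 + d)*(361 + 21) = (-304 + 91)*(361 + 21) = -213*382 = -81366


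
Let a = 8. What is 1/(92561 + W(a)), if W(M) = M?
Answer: 1/92569 ≈ 1.0803e-5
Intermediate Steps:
1/(92561 + W(a)) = 1/(92561 + 8) = 1/92569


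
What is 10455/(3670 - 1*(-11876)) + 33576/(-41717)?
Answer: -28607087/216177494 ≈ -0.13233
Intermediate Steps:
10455/(3670 - 1*(-11876)) + 33576/(-41717) = 10455/(3670 + 11876) + 33576*(-1/41717) = 10455/15546 - 33576/41717 = 10455*(1/15546) - 33576/41717 = 3485/5182 - 33576/41717 = -28607087/216177494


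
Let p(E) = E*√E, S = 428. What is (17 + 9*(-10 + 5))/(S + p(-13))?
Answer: -1712/26483 - 52*I*√13/26483 ≈ -0.064645 - 0.0070796*I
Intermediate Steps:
p(E) = E^(3/2)
(17 + 9*(-10 + 5))/(S + p(-13)) = (17 + 9*(-10 + 5))/(428 + (-13)^(3/2)) = (17 + 9*(-5))/(428 - 13*I*√13) = (17 - 45)/(428 - 13*I*√13) = -28/(428 - 13*I*√13)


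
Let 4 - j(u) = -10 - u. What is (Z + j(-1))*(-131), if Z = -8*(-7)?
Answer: -9039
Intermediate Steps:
j(u) = 14 + u (j(u) = 4 - (-10 - u) = 4 + (10 + u) = 14 + u)
Z = 56
(Z + j(-1))*(-131) = (56 + (14 - 1))*(-131) = (56 + 13)*(-131) = 69*(-131) = -9039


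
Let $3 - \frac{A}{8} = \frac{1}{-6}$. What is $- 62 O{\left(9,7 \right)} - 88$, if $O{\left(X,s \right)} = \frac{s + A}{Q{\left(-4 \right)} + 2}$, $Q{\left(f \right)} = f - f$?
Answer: $- \frac{3271}{3} \approx -1090.3$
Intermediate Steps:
$Q{\left(f \right)} = 0$
$A = \frac{76}{3}$ ($A = 24 - \frac{8}{-6} = 24 - - \frac{4}{3} = 24 + \frac{4}{3} = \frac{76}{3} \approx 25.333$)
$O{\left(X,s \right)} = \frac{38}{3} + \frac{s}{2}$ ($O{\left(X,s \right)} = \frac{s + \frac{76}{3}}{0 + 2} = \frac{\frac{76}{3} + s}{2} = \left(\frac{76}{3} + s\right) \frac{1}{2} = \frac{38}{3} + \frac{s}{2}$)
$- 62 O{\left(9,7 \right)} - 88 = - 62 \left(\frac{38}{3} + \frac{1}{2} \cdot 7\right) - 88 = - 62 \left(\frac{38}{3} + \frac{7}{2}\right) - 88 = \left(-62\right) \frac{97}{6} - 88 = - \frac{3007}{3} - 88 = - \frac{3271}{3}$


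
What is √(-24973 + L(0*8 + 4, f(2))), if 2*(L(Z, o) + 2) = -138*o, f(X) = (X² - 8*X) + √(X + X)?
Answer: I*√24285 ≈ 155.84*I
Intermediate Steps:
f(X) = X² - 8*X + √2*√X (f(X) = (X² - 8*X) + √(2*X) = (X² - 8*X) + √2*√X = X² - 8*X + √2*√X)
L(Z, o) = -2 - 69*o (L(Z, o) = -2 + (-138*o)/2 = -2 - 69*o)
√(-24973 + L(0*8 + 4, f(2))) = √(-24973 + (-2 - 69*(2² - 8*2 + √2*√2))) = √(-24973 + (-2 - 69*(4 - 16 + 2))) = √(-24973 + (-2 - 69*(-10))) = √(-24973 + (-2 + 690)) = √(-24973 + 688) = √(-24285) = I*√24285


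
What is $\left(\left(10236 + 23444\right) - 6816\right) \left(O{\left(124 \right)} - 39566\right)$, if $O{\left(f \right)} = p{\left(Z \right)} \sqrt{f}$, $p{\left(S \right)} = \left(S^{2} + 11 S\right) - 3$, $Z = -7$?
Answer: $-1062901024 - 1665568 \sqrt{31} \approx -1.0722 \cdot 10^{9}$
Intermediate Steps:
$p{\left(S \right)} = -3 + S^{2} + 11 S$
$O{\left(f \right)} = - 31 \sqrt{f}$ ($O{\left(f \right)} = \left(-3 + \left(-7\right)^{2} + 11 \left(-7\right)\right) \sqrt{f} = \left(-3 + 49 - 77\right) \sqrt{f} = - 31 \sqrt{f}$)
$\left(\left(10236 + 23444\right) - 6816\right) \left(O{\left(124 \right)} - 39566\right) = \left(\left(10236 + 23444\right) - 6816\right) \left(- 31 \sqrt{124} - 39566\right) = \left(33680 - 6816\right) \left(- 31 \cdot 2 \sqrt{31} - 39566\right) = 26864 \left(- 62 \sqrt{31} - 39566\right) = 26864 \left(-39566 - 62 \sqrt{31}\right) = -1062901024 - 1665568 \sqrt{31}$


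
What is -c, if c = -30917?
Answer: 30917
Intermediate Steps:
-c = -1*(-30917) = 30917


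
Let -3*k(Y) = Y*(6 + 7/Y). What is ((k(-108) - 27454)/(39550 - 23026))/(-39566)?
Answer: 81721/1961365752 ≈ 4.1665e-5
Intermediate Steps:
k(Y) = -Y*(6 + 7/Y)/3
((k(-108) - 27454)/(39550 - 23026))/(-39566) = (((-7/3 - 2*(-108)) - 27454)/(39550 - 23026))/(-39566) = (((-7/3 + 216) - 27454)/16524)*(-1/39566) = ((641/3 - 27454)*(1/16524))*(-1/39566) = -81721/3*1/16524*(-1/39566) = -81721/49572*(-1/39566) = 81721/1961365752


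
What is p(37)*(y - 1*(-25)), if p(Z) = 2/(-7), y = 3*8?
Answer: -14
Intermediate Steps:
y = 24
p(Z) = -2/7 (p(Z) = 2*(-⅐) = -2/7)
p(37)*(y - 1*(-25)) = -2*(24 - 1*(-25))/7 = -2*(24 + 25)/7 = -2/7*49 = -14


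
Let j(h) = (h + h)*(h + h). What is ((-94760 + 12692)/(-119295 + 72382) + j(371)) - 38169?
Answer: 24038068703/46913 ≈ 5.1240e+5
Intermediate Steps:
j(h) = 4*h² (j(h) = (2*h)*(2*h) = 4*h²)
((-94760 + 12692)/(-119295 + 72382) + j(371)) - 38169 = ((-94760 + 12692)/(-119295 + 72382) + 4*371²) - 38169 = (-82068/(-46913) + 4*137641) - 38169 = (-82068*(-1/46913) + 550564) - 38169 = (82068/46913 + 550564) - 38169 = 25828691000/46913 - 38169 = 24038068703/46913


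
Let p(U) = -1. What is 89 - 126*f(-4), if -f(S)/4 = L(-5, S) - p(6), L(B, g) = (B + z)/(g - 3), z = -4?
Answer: 1241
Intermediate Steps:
L(B, g) = (-4 + B)/(-3 + g) (L(B, g) = (B - 4)/(g - 3) = (-4 + B)/(-3 + g))
f(S) = -4 + 36/(-3 + S) (f(S) = -4*((-4 - 5)/(-3 + S) - 1*(-1)) = -4*(-9/(-3 + S) + 1) = -4*(1 - 9/(-3 + S)) = -4 + 36/(-3 + S))
89 - 126*f(-4) = 89 - 504*(12 - 1*(-4))/(-3 - 4) = 89 - 504*(12 + 4)/(-7) = 89 - 504*(-1)*16/7 = 89 - 126*(-64/7) = 89 + 1152 = 1241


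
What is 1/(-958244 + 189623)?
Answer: -1/768621 ≈ -1.3010e-6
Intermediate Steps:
1/(-958244 + 189623) = 1/(-768621) = -1/768621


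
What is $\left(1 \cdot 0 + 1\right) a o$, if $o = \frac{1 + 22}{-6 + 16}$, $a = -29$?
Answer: $- \frac{667}{10} \approx -66.7$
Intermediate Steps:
$o = \frac{23}{10} \approx 2.3$
$\left(1 \cdot 0 + 1\right) a o = \left(1 \cdot 0 + 1\right) \left(-29\right) \frac{23}{10} = \left(0 + 1\right) \left(-29\right) \frac{23}{10} = 1 \left(-29\right) \frac{23}{10} = \left(-29\right) \frac{23}{10} = - \frac{667}{10}$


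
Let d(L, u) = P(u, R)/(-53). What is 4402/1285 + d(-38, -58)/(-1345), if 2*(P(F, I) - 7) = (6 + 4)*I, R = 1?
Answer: 62762398/18320245 ≈ 3.4258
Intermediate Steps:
P(F, I) = 7 + 5*I (P(F, I) = 7 + ((6 + 4)*I)/2 = 7 + (10*I)/2 = 7 + 5*I)
d(L, u) = -12/53 (d(L, u) = (7 + 5*1)/(-53) = (7 + 5)*(-1/53) = 12*(-1/53) = -12/53)
4402/1285 + d(-38, -58)/(-1345) = 4402/1285 - 12/53/(-1345) = 4402*(1/1285) - 12/53*(-1/1345) = 4402/1285 + 12/71285 = 62762398/18320245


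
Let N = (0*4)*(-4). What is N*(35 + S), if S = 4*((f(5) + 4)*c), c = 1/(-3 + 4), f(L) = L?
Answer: 0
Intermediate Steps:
N = 0 (N = 0*(-4) = 0)
c = 1 (c = 1/1 = 1)
S = 36 (S = 4*((5 + 4)*1) = 4*(9*1) = 4*9 = 36)
N*(35 + S) = 0*(35 + 36) = 0*71 = 0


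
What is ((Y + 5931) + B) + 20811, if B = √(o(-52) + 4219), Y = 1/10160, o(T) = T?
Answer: 271698721/10160 + 3*√463 ≈ 26807.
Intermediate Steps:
Y = 1/10160 ≈ 9.8425e-5
B = 3*√463 (B = √(-52 + 4219) = √4167 = 3*√463 ≈ 64.552)
((Y + 5931) + B) + 20811 = ((1/10160 + 5931) + 3*√463) + 20811 = (60258961/10160 + 3*√463) + 20811 = 271698721/10160 + 3*√463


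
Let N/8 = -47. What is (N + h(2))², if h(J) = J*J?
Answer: 138384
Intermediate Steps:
N = -376 (N = 8*(-47) = -376)
h(J) = J²
(N + h(2))² = (-376 + 2²)² = (-376 + 4)² = (-372)² = 138384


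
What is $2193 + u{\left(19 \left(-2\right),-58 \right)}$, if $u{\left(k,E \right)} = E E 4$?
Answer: $15649$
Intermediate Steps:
$u{\left(k,E \right)} = 4 E^{2}$ ($u{\left(k,E \right)} = E^{2} \cdot 4 = 4 E^{2}$)
$2193 + u{\left(19 \left(-2\right),-58 \right)} = 2193 + 4 \left(-58\right)^{2} = 2193 + 4 \cdot 3364 = 2193 + 13456 = 15649$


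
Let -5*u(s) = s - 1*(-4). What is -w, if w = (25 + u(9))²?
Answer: -12544/25 ≈ -501.76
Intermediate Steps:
u(s) = -⅘ - s/5 (u(s) = -(s - 1*(-4))/5 = -(s + 4)/5 = -(4 + s)/5 = -⅘ - s/5)
w = 12544/25 (w = (25 + (-⅘ - ⅕*9))² = (25 + (-⅘ - 9/5))² = (25 - 13/5)² = (112/5)² = 12544/25 ≈ 501.76)
-w = -1*12544/25 = -12544/25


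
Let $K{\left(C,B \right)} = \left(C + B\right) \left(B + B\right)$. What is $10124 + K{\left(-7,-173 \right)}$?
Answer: $72404$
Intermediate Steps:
$K{\left(C,B \right)} = 2 B \left(B + C\right)$ ($K{\left(C,B \right)} = \left(B + C\right) 2 B = 2 B \left(B + C\right)$)
$10124 + K{\left(-7,-173 \right)} = 10124 + 2 \left(-173\right) \left(-173 - 7\right) = 10124 + 2 \left(-173\right) \left(-180\right) = 10124 + 62280 = 72404$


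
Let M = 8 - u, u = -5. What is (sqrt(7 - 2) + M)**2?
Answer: (13 + sqrt(5))**2 ≈ 232.14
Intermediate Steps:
M = 13 (M = 8 - 1*(-5) = 8 + 5 = 13)
(sqrt(7 - 2) + M)**2 = (sqrt(7 - 2) + 13)**2 = (sqrt(5) + 13)**2 = (13 + sqrt(5))**2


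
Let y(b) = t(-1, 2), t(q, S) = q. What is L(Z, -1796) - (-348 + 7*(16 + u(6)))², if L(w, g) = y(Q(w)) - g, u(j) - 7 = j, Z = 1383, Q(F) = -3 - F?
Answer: -19230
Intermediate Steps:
y(b) = -1
u(j) = 7 + j
L(w, g) = -1 - g
L(Z, -1796) - (-348 + 7*(16 + u(6)))² = (-1 - 1*(-1796)) - (-348 + 7*(16 + (7 + 6)))² = (-1 + 1796) - (-348 + 7*(16 + 13))² = 1795 - (-348 + 7*29)² = 1795 - (-348 + 203)² = 1795 - 1*(-145)² = 1795 - 1*21025 = 1795 - 21025 = -19230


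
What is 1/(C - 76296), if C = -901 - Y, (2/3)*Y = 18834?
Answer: -1/105448 ≈ -9.4834e-6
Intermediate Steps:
Y = 28251 (Y = (3/2)*18834 = 28251)
C = -29152 (C = -901 - 1*28251 = -901 - 28251 = -29152)
1/(C - 76296) = 1/(-29152 - 76296) = 1/(-105448) = -1/105448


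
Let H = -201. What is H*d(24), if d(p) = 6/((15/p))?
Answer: -9648/5 ≈ -1929.6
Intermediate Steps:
d(p) = 2*p/5 (d(p) = 6*(p/15) = 2*p/5)
H*d(24) = -402*24/5 = -201*48/5 = -9648/5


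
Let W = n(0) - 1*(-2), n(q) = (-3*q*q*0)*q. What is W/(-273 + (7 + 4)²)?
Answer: -1/76 ≈ -0.013158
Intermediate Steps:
n(q) = 0 (n(q) = (-3*q²*0)*q = (-3*0)*q = 0*q = 0)
W = 2 (W = 0 - 1*(-2) = 0 + 2 = 2)
W/(-273 + (7 + 4)²) = 2/(-273 + (7 + 4)²) = 2/(-273 + 11²) = 2/(-273 + 121) = 2/(-152) = 2*(-1/152) = -1/76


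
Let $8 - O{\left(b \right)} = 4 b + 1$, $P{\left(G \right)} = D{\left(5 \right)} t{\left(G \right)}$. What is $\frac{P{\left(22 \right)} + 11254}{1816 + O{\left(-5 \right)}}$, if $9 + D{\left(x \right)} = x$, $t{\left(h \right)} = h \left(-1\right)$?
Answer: $\frac{11342}{1843} \approx 6.1541$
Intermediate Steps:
$t{\left(h \right)} = - h$
$D{\left(x \right)} = -9 + x$
$P{\left(G \right)} = 4 G$ ($P{\left(G \right)} = \left(-9 + 5\right) \left(- G\right) = - 4 \left(- G\right) = 4 G$)
$O{\left(b \right)} = 7 - 4 b$ ($O{\left(b \right)} = 8 - \left(4 b + 1\right) = 8 - \left(1 + 4 b\right) = 7 - 4 b$)
$\frac{P{\left(22 \right)} + 11254}{1816 + O{\left(-5 \right)}} = \frac{4 \cdot 22 + 11254}{1816 + \left(7 - -20\right)} = \frac{88 + 11254}{1816 + \left(7 + 20\right)} = \frac{11342}{1816 + 27} = \frac{11342}{1843}$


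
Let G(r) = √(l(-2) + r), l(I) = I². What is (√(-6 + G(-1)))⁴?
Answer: (6 - √3)² ≈ 18.215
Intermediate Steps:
G(r) = √(4 + r) (G(r) = √((-2)² + r) = √(4 + r))
(√(-6 + G(-1)))⁴ = (√(-6 + √(4 - 1)))⁴ = (√(-6 + √3))⁴ = (-6 + √3)²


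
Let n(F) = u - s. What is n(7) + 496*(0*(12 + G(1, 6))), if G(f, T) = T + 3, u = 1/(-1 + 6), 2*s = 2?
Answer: -⅘ ≈ -0.80000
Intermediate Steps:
s = 1 (s = (½)*2 = 1)
u = ⅕ (u = 1/5 = ⅕ ≈ 0.20000)
n(F) = -⅘ (n(F) = ⅕ - 1*1 = ⅕ - 1 = -⅘)
G(f, T) = 3 + T
n(7) + 496*(0*(12 + G(1, 6))) = -⅘ + 496*(0*(12 + (3 + 6))) = -⅘ + 496*(0*(12 + 9)) = -⅘ + 496*(0*21) = -⅘ + 496*0 = -⅘ + 0 = -⅘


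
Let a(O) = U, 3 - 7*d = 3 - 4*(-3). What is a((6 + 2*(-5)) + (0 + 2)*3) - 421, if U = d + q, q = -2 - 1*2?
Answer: -2987/7 ≈ -426.71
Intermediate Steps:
d = -12/7 (d = 3/7 - (3 - 4*(-3))/7 = 3/7 - (3 + 12)/7 = 3/7 - 1/7*15 = 3/7 - 15/7 = -12/7 ≈ -1.7143)
q = -4 (q = -2 - 2 = -4)
U = -40/7 (U = -12/7 - 4 = -40/7 ≈ -5.7143)
a(O) = -40/7
a((6 + 2*(-5)) + (0 + 2)*3) - 421 = -40/7 - 421 = -2987/7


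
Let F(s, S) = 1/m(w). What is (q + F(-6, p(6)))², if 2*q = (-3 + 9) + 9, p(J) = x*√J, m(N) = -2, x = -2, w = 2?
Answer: 49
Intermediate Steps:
p(J) = -2*√J
q = 15/2 (q = ((-3 + 9) + 9)/2 = (6 + 9)/2 = (½)*15 = 15/2 ≈ 7.5000)
F(s, S) = -½ (F(s, S) = 1/(-2) = -½)
(q + F(-6, p(6)))² = (15/2 - ½)² = 7² = 49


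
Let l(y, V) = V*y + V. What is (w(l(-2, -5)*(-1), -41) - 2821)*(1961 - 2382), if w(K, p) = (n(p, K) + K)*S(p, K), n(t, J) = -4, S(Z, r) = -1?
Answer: 1183852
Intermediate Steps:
l(y, V) = V + V*y
w(K, p) = 4 - K (w(K, p) = (-4 + K)*(-1) = 4 - K)
(w(l(-2, -5)*(-1), -41) - 2821)*(1961 - 2382) = ((4 - (-5*(1 - 2))*(-1)) - 2821)*(1961 - 2382) = ((4 - (-5*(-1))*(-1)) - 2821)*(-421) = ((4 - 5*(-1)) - 2821)*(-421) = ((4 - 1*(-5)) - 2821)*(-421) = ((4 + 5) - 2821)*(-421) = (9 - 2821)*(-421) = -2812*(-421) = 1183852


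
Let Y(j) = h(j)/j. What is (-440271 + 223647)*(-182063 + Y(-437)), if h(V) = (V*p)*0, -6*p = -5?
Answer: 39439215312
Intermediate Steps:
p = ⅚ (p = -⅙*(-5) = ⅚ ≈ 0.83333)
h(V) = 0 (h(V) = (V*(⅚))*0 = (5*V/6)*0 = 0)
Y(j) = 0 (Y(j) = 0/j = 0)
(-440271 + 223647)*(-182063 + Y(-437)) = (-440271 + 223647)*(-182063 + 0) = -216624*(-182063) = 39439215312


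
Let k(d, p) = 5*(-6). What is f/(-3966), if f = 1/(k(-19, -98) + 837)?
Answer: -1/3200562 ≈ -3.1245e-7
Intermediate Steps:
k(d, p) = -30
f = 1/807 (f = 1/(-30 + 837) = 1/807 ≈ 0.0012392)
f/(-3966) = (1/807)/(-3966) = (1/807)*(-1/3966) = -1/3200562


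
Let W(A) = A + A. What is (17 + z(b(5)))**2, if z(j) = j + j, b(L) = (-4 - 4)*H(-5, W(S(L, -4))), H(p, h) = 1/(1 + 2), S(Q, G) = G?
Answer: 1225/9 ≈ 136.11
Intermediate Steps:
W(A) = 2*A
H(p, h) = 1/3
b(L) = -8/3 (b(L) = (-4 - 4)*(1/3) = -8*1/3 = -8/3)
z(j) = 2*j
(17 + z(b(5)))**2 = (17 + 2*(-8/3))**2 = (17 - 16/3)**2 = (35/3)**2 = 1225/9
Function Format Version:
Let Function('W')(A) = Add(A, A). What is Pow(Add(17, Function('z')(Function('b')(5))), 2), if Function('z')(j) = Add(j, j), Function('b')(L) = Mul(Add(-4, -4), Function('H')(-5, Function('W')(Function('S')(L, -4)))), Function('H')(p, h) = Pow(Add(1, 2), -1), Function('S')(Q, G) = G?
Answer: Rational(1225, 9) ≈ 136.11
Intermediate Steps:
Function('W')(A) = Mul(2, A)
Function('H')(p, h) = Rational(1, 3) (Function('H')(p, h) = Pow(3, -1) = Rational(1, 3))
Function('b')(L) = Rational(-8, 3) (Function('b')(L) = Mul(Add(-4, -4), Rational(1, 3)) = Mul(-8, Rational(1, 3)) = Rational(-8, 3))
Function('z')(j) = Mul(2, j)
Pow(Add(17, Function('z')(Function('b')(5))), 2) = Pow(Add(17, Mul(2, Rational(-8, 3))), 2) = Pow(Add(17, Rational(-16, 3)), 2) = Pow(Rational(35, 3), 2) = Rational(1225, 9)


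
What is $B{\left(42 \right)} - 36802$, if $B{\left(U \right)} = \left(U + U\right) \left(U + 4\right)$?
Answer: $-32938$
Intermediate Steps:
$B{\left(U \right)} = 2 U \left(4 + U\right)$
$B{\left(42 \right)} - 36802 = 2 \cdot 42 \left(4 + 42\right) - 36802 = 2 \cdot 42 \cdot 46 - 36802 = 3864 - 36802 = -32938$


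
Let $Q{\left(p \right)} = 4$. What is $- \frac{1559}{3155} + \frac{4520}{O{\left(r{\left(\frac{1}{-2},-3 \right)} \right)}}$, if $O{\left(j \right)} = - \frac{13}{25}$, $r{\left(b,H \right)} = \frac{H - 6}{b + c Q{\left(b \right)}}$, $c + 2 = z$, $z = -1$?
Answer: $- \frac{356535267}{41015} \approx -8692.8$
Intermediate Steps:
$c = -3$ ($c = -2 - 1 = -3$)
$r{\left(b,H \right)} = \frac{-6 + H}{-12 + b}$ ($r{\left(b,H \right)} = \frac{H - 6}{b - 12} = \frac{-6 + H}{b - 12} = \frac{-6 + H}{-12 + b}$)
$O{\left(j \right)} = - \frac{13}{25}$ ($O{\left(j \right)} = \left(-13\right) \frac{1}{25} = - \frac{13}{25}$)
$- \frac{1559}{3155} + \frac{4520}{O{\left(r{\left(\frac{1}{-2},-3 \right)} \right)}} = - \frac{1559}{3155} + \frac{4520}{- \frac{13}{25}} = \left(-1559\right) \frac{1}{3155} + 4520 \left(- \frac{25}{13}\right) = - \frac{1559}{3155} - \frac{113000}{13} = - \frac{356535267}{41015}$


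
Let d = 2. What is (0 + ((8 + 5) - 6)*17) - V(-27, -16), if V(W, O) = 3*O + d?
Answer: 165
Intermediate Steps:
V(W, O) = 2 + 3*O (V(W, O) = 3*O + 2 = 2 + 3*O)
(0 + ((8 + 5) - 6)*17) - V(-27, -16) = (0 + ((8 + 5) - 6)*17) - (2 + 3*(-16)) = (0 + (13 - 6)*17) - (2 - 48) = (0 + 7*17) - 1*(-46) = (0 + 119) + 46 = 119 + 46 = 165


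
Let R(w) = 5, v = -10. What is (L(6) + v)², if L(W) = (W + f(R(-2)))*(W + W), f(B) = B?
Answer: 14884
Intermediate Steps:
L(W) = 2*W*(5 + W) (L(W) = (W + 5)*(W + W) = (5 + W)*(2*W) = 2*W*(5 + W))
(L(6) + v)² = (2*6*(5 + 6) - 10)² = (2*6*11 - 10)² = (132 - 10)² = 122² = 14884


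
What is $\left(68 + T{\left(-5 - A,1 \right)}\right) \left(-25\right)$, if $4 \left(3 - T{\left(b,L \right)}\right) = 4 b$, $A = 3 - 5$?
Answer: $-1850$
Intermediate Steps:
$A = -2$ ($A = 3 - 5 = -2$)
$T{\left(b,L \right)} = 3 - b$ ($T{\left(b,L \right)} = 3 - \frac{4 b}{4} = 3 - b$)
$\left(68 + T{\left(-5 - A,1 \right)}\right) \left(-25\right) = \left(68 + \left(3 - \left(-5 - -2\right)\right)\right) \left(-25\right) = \left(68 + \left(3 - \left(-5 + 2\right)\right)\right) \left(-25\right) = \left(68 + \left(3 - -3\right)\right) \left(-25\right) = \left(68 + \left(3 + 3\right)\right) \left(-25\right) = \left(68 + 6\right) \left(-25\right) = 74 \left(-25\right) = -1850$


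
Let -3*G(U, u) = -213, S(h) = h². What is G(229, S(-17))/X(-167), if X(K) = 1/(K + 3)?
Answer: -11644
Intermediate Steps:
X(K) = 1/(3 + K)
G(U, u) = 71 (G(U, u) = -⅓*(-213) = 71)
G(229, S(-17))/X(-167) = 71/(1/(3 - 167)) = 71/(1/(-164)) = 71/(-1/164) = 71*(-164) = -11644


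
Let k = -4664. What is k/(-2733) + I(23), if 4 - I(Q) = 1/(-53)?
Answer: 829321/144849 ≈ 5.7254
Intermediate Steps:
I(Q) = 213/53 (I(Q) = 4 - 1/(-53) = 4 - 1*(-1/53) = 4 + 1/53 = 213/53)
k/(-2733) + I(23) = -4664/(-2733) + 213/53 = -4664*(-1/2733) + 213/53 = 4664/2733 + 213/53 = 829321/144849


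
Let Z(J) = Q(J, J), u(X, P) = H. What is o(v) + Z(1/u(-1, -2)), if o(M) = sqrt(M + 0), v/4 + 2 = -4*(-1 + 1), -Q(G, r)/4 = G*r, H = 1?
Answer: -4 + 2*I*sqrt(2) ≈ -4.0 + 2.8284*I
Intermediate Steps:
Q(G, r) = -4*G*r
u(X, P) = 1
Z(J) = -4*J**2 (Z(J) = -4*J*J = -4*J**2)
v = -8 (v = -8 + 4*(-4*(-1 + 1)) = -8 + 4*(-4*0) = -8 + 4*0 = -8 + 0 = -8)
o(M) = sqrt(M)
o(v) + Z(1/u(-1, -2)) = sqrt(-8) - 4*(1/1)**2 = 2*I*sqrt(2) - 4*1**2 = 2*I*sqrt(2) - 4*1 = 2*I*sqrt(2) - 4 = -4 + 2*I*sqrt(2)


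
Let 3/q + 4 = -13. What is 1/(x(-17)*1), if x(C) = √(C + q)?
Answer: -I*√1241/146 ≈ -0.24129*I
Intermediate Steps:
q = -3/17 (q = 3/(-4 - 13) = 3/(-17) = 3*(-1/17) = -3/17 ≈ -0.17647)
x(C) = √(-3/17 + C) (x(C) = √(C - 3/17) = √(-3/17 + C))
1/(x(-17)*1) = 1/((√(-51 + 289*(-17))/17)*1) = 1/((√(-51 - 4913)/17)*1) = 1/((√(-4964)/17)*1) = 1/(((2*I*√1241)/17)*1) = 1/((2*I*√1241/17)*1) = 1/(2*I*√1241/17) = -I*√1241/146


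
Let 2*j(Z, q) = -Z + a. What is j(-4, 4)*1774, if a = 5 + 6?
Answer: 13305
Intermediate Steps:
a = 11
j(Z, q) = 11/2 - Z/2 (j(Z, q) = (-Z + 11)/2 = (11 - Z)/2 = 11/2 - Z/2)
j(-4, 4)*1774 = (11/2 - ½*(-4))*1774 = (11/2 + 2)*1774 = (15/2)*1774 = 13305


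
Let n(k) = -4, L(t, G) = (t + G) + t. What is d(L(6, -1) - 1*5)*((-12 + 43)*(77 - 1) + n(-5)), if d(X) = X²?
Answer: 84672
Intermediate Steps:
L(t, G) = G + 2*t (L(t, G) = (G + t) + t = G + 2*t)
d(L(6, -1) - 1*5)*((-12 + 43)*(77 - 1) + n(-5)) = ((-1 + 2*6) - 1*5)²*((-12 + 43)*(77 - 1) - 4) = ((-1 + 12) - 5)²*(31*76 - 4) = (11 - 5)²*(2356 - 4) = 6²*2352 = 36*2352 = 84672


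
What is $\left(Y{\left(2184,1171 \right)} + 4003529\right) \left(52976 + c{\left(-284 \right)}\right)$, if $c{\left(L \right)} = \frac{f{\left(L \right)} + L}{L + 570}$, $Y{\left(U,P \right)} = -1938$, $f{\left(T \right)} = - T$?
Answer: $211988284816$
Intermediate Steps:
$c{\left(L \right)} = 0$ ($c{\left(L \right)} = \frac{- L + L}{L + 570} = \frac{0}{570 + L} = 0$)
$\left(Y{\left(2184,1171 \right)} + 4003529\right) \left(52976 + c{\left(-284 \right)}\right) = \left(-1938 + 4003529\right) \left(52976 + 0\right) = 4001591 \cdot 52976 = 211988284816$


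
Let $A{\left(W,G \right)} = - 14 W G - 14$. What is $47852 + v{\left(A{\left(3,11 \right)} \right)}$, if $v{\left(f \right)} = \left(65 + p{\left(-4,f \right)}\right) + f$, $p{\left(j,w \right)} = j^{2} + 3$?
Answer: $47460$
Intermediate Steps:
$A{\left(W,G \right)} = -14 - 14 G W$ ($A{\left(W,G \right)} = - 14 G W - 14 = -14 - 14 G W$)
$p{\left(j,w \right)} = 3 + j^{2}$
$v{\left(f \right)} = 84 + f$ ($v{\left(f \right)} = \left(65 + \left(3 + \left(-4\right)^{2}\right)\right) + f = \left(65 + \left(3 + 16\right)\right) + f = \left(65 + 19\right) + f = 84 + f$)
$47852 + v{\left(A{\left(3,11 \right)} \right)} = 47852 + \left(84 - \left(14 + 154 \cdot 3\right)\right) = 47852 + \left(84 - 476\right) = 47852 - 392 = 47460$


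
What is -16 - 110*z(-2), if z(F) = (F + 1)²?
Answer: -126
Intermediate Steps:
z(F) = (1 + F)²
-16 - 110*z(-2) = -16 - 110*(1 - 2)² = -16 - 110*(-1)² = -16 - 110*1 = -16 - 110 = -126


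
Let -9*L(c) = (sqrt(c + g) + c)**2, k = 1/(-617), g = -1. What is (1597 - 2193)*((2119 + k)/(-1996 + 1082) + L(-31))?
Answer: 159628229600/2537721 - 147808*I*sqrt(2)/9 ≈ 62902.0 - 23226.0*I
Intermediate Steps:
k = -1/617 ≈ -0.0016207
L(c) = -(c + sqrt(-1 + c))**2/9 (L(c) = -(sqrt(c - 1) + c)**2/9 = -(sqrt(-1 + c) + c)**2/9 = -(c + sqrt(-1 + c))**2/9)
(1597 - 2193)*((2119 + k)/(-1996 + 1082) + L(-31)) = (1597 - 2193)*((2119 - 1/617)/(-1996 + 1082) - (-31 + sqrt(-1 - 31))**2/9) = -596*((1307422/617)/(-914) - (-31 + sqrt(-32))**2/9) = -596*((1307422/617)*(-1/914) - (-31 + 4*I*sqrt(2))**2/9) = -596*(-653711/281969 - (-31 + 4*I*sqrt(2))**2/9) = 389611756/281969 + 596*(-31 + 4*I*sqrt(2))**2/9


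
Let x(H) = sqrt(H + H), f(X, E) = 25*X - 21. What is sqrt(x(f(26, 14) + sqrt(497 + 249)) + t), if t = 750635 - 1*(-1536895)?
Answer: sqrt(2287530 + sqrt(2)*sqrt(629 + sqrt(746))) ≈ 1512.5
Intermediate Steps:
f(X, E) = -21 + 25*X
t = 2287530 (t = 750635 + 1536895 = 2287530)
x(H) = sqrt(2)*sqrt(H) (x(H) = sqrt(2*H) = sqrt(2)*sqrt(H))
sqrt(x(f(26, 14) + sqrt(497 + 249)) + t) = sqrt(sqrt(2)*sqrt((-21 + 25*26) + sqrt(497 + 249)) + 2287530) = sqrt(sqrt(2)*sqrt((-21 + 650) + sqrt(746)) + 2287530) = sqrt(sqrt(2)*sqrt(629 + sqrt(746)) + 2287530) = sqrt(2287530 + sqrt(2)*sqrt(629 + sqrt(746)))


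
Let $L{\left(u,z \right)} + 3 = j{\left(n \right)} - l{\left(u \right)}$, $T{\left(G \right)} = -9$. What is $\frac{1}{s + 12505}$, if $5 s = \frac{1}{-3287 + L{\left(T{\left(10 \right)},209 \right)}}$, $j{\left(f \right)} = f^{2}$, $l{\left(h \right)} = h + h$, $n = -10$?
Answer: $\frac{15860}{198329299} \approx 7.9968 \cdot 10^{-5}$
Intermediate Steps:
$l{\left(h \right)} = 2 h$
$L{\left(u,z \right)} = 97 - 2 u$ ($L{\left(u,z \right)} = -3 + \left(\left(-10\right)^{2} - 2 u\right) = -3 - \left(-100 + 2 u\right) = 97 - 2 u$)
$s = - \frac{1}{15860}$ ($s = \frac{1}{5 \left(-3287 + \left(97 - -18\right)\right)} = \frac{1}{5 \left(-3287 + \left(97 + 18\right)\right)} = \frac{1}{5 \left(-3287 + 115\right)} = \frac{1}{5 \left(-3172\right)} = \frac{1}{5} \left(- \frac{1}{3172}\right) = - \frac{1}{15860} \approx -6.3052 \cdot 10^{-5}$)
$\frac{1}{s + 12505} = \frac{1}{- \frac{1}{15860} + 12505} = \frac{1}{\frac{198329299}{15860}} = \frac{15860}{198329299}$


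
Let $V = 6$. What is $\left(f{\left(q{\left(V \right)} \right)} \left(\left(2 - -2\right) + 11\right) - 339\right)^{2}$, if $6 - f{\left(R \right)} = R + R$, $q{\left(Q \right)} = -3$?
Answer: $25281$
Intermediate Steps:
$f{\left(R \right)} = 6 - 2 R$ ($f{\left(R \right)} = 6 - \left(R + R\right) = 6 - 2 R$)
$\left(f{\left(q{\left(V \right)} \right)} \left(\left(2 - -2\right) + 11\right) - 339\right)^{2} = \left(\left(6 - -6\right) \left(\left(2 - -2\right) + 11\right) - 339\right)^{2} = \left(\left(6 + 6\right) \left(\left(2 + 2\right) + 11\right) - 339\right)^{2} = \left(12 \left(4 + 11\right) - 339\right)^{2} = \left(12 \cdot 15 - 339\right)^{2} = \left(180 - 339\right)^{2} = \left(-159\right)^{2} = 25281$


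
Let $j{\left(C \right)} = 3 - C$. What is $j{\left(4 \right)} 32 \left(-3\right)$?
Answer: $96$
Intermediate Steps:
$j{\left(4 \right)} 32 \left(-3\right) = \left(3 - 4\right) 32 \left(-3\right) = \left(-1\right) 32 \left(-3\right) = \left(-32\right) \left(-3\right) = 96$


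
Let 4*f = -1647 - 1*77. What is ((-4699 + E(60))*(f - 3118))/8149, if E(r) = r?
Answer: 16463811/8149 ≈ 2020.3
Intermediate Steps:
f = -431 (f = (-1647 - 1*77)/4 = (-1647 - 77)/4 = (1/4)*(-1724) = -431)
((-4699 + E(60))*(f - 3118))/8149 = ((-4699 + 60)*(-431 - 3118))/8149 = -4639*(-3549)*(1/8149) = 16463811*(1/8149) = 16463811/8149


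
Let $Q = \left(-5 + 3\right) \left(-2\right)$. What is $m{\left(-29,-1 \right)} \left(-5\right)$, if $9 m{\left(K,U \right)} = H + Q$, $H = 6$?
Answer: $- \frac{50}{9} \approx -5.5556$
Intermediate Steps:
$Q = 4$ ($Q = \left(-2\right) \left(-2\right) = 4$)
$m{\left(K,U \right)} = \frac{10}{9}$ ($m{\left(K,U \right)} = \frac{6 + 4}{9} = \frac{1}{9} \cdot 10 = \frac{10}{9}$)
$m{\left(-29,-1 \right)} \left(-5\right) = \frac{10}{9} \left(-5\right) = - \frac{50}{9}$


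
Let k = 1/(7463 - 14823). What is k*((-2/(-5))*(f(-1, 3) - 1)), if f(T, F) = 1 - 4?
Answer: 1/4600 ≈ 0.00021739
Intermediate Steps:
f(T, F) = -3
k = -1/7360 (k = 1/(-7360) = -1/7360 ≈ -0.00013587)
k*((-2/(-5))*(f(-1, 3) - 1)) = -(-2/(-5))*(-3 - 1)/7360 = -(-2*(-⅕))*(-4)/7360 = -(-4)/18400 = -1/7360*(-8/5) = 1/4600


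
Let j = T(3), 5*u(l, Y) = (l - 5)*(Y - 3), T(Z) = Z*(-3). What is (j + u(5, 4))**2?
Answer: 81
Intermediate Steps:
T(Z) = -3*Z
u(l, Y) = (-5 + l)*(-3 + Y)/5 (u(l, Y) = ((l - 5)*(Y - 3))/5 = ((-5 + l)*(-3 + Y))/5 = (-5 + l)*(-3 + Y)/5)
j = -9 (j = -3*3 = -9)
(j + u(5, 4))**2 = (-9 + (3 - 1*4 - 3/5*5 + (1/5)*4*5))**2 = (-9 + (3 - 4 - 3 + 4))**2 = (-9 + 0)**2 = (-9)**2 = 81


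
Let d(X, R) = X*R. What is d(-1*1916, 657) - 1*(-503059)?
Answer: -755753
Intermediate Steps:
d(X, R) = R*X
d(-1*1916, 657) - 1*(-503059) = 657*(-1*1916) - 1*(-503059) = 657*(-1916) + 503059 = -1258812 + 503059 = -755753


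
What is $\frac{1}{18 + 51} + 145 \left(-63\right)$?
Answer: $- \frac{630314}{69} \approx -9135.0$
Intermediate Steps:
$\frac{1}{18 + 51} + 145 \left(-63\right) = \frac{1}{69} - 9135 = - \frac{630314}{69}$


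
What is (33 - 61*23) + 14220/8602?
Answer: -5885260/4301 ≈ -1368.3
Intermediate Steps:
(33 - 61*23) + 14220/8602 = (33 - 1403) + 14220*(1/8602) = -1370 + 7110/4301 = -5885260/4301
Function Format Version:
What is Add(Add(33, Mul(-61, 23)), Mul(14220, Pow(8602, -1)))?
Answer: Rational(-5885260, 4301) ≈ -1368.3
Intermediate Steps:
Add(Add(33, Mul(-61, 23)), Mul(14220, Pow(8602, -1))) = Add(Add(33, -1403), Mul(14220, Rational(1, 8602))) = Add(-1370, Rational(7110, 4301)) = Rational(-5885260, 4301)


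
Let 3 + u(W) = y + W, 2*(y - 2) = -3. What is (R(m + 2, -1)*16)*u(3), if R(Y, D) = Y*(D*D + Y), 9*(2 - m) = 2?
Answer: 11696/81 ≈ 144.40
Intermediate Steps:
m = 16/9 (m = 2 - ⅑*2 = 2 - 2/9 = 16/9 ≈ 1.7778)
y = ½ (y = 2 + (½)*(-3) = 2 - 3/2 = ½ ≈ 0.50000)
R(Y, D) = Y*(Y + D²) (R(Y, D) = Y*(D² + Y) = Y*(Y + D²))
u(W) = -5/2 + W (u(W) = -3 + (½ + W) = -5/2 + W)
(R(m + 2, -1)*16)*u(3) = (((16/9 + 2)*((16/9 + 2) + (-1)²))*16)*(-5/2 + 3) = ((34*(34/9 + 1)/9)*16)*(½) = (((34/9)*(43/9))*16)*(½) = ((1462/81)*16)*(½) = (23392/81)*(½) = 11696/81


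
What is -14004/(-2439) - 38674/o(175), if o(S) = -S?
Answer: 10752954/47425 ≈ 226.74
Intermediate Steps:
-14004/(-2439) - 38674/o(175) = -14004/(-2439) - 38674/((-1*175)) = -14004*(-1/2439) - 38674/(-175) = 1556/271 - 38674*(-1/175) = 1556/271 + 38674/175 = 10752954/47425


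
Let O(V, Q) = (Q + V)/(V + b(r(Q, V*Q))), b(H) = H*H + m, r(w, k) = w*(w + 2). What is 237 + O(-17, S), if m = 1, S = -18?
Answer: 19653901/82928 ≈ 237.00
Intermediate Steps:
r(w, k) = w*(2 + w)
b(H) = 1 + H² (b(H) = H*H + 1 = H² + 1 = 1 + H²)
O(V, Q) = (Q + V)/(1 + V + Q²*(2 + Q)²) (O(V, Q) = (Q + V)/(V + (1 + (Q*(2 + Q))²)) = (Q + V)/(V + (1 + Q²*(2 + Q)²)) = (Q + V)/(1 + V + Q²*(2 + Q)²))
237 + O(-17, S) = 237 + (-18 - 17)/(1 - 17 + (-18)²*(2 - 18)²) = 237 - 35/(1 - 17 + 324*(-16)²) = 237 - 35/(1 - 17 + 324*256) = 237 - 35/(1 - 17 + 82944) = 237 - 35/82928 = 19653901/82928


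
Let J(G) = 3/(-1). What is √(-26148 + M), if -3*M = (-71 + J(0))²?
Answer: 4*I*√15735/3 ≈ 167.25*I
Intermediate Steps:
J(G) = -3 (J(G) = 3*(-1) = -3)
M = -5476/3 (M = -(-71 - 3)²/3 = -⅓*(-74)² = -⅓*5476 = -5476/3 ≈ -1825.3)
√(-26148 + M) = √(-26148 - 5476/3) = √(-83920/3) = 4*I*√15735/3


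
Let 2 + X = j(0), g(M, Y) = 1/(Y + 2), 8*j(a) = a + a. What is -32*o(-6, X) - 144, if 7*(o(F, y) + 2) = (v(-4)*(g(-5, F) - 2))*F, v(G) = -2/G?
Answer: -776/7 ≈ -110.86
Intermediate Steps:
j(a) = a/4 (j(a) = (a + a)/8 = (2*a)/8 = a/4)
g(M, Y) = 1/(2 + Y)
X = -2 (X = -2 + (¼)*0 = -2 + 0 = -2)
o(F, y) = -2 + F*(-1 + 1/(2*(2 + F)))/7 (o(F, y) = -2 + (((-2/(-4))*(1/(2 + F) - 2))*F)/7 = -2 + (((-2*(-¼))*(-2 + 1/(2 + F)))*F)/7 = -2 + (((-2 + 1/(2 + F))/2)*F)/7 = -2 + ((-1 + 1/(2*(2 + F)))*F)/7 = -2 + (F*(-1 + 1/(2*(2 + F))))/7 = -2 + F*(-1 + 1/(2*(2 + F)))/7)
-32*o(-6, X) - 144 = -16*(-6 - 2*(2 - 6)*(14 - 6))/(7*(2 - 6)) - 144 = -16*(-6 - 2*(-4)*8)/(7*(-4)) - 144 = -16*(-1)*(-6 + 64)/(7*4) - 144 = -16*(-1)*58/(7*4) - 144 = -32*(-29/28) - 144 = 232/7 - 144 = -776/7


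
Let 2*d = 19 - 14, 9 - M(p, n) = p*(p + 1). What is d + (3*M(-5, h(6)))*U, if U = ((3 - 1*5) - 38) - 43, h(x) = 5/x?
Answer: 5483/2 ≈ 2741.5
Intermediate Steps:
M(p, n) = 9 - p*(1 + p) (M(p, n) = 9 - p*(p + 1) = 9 - p*(1 + p))
d = 5/2 (d = (19 - 14)/2 = (1/2)*5 = 5/2 ≈ 2.5000)
U = -83 (U = ((3 - 5) - 38) - 43 = (-2 - 38) - 43 = -40 - 43 = -83)
d + (3*M(-5, h(6)))*U = 5/2 + (3*(9 - 1*(-5) - 1*(-5)**2))*(-83) = 5/2 + (3*(9 + 5 - 1*25))*(-83) = 5/2 + (3*(9 + 5 - 25))*(-83) = 5/2 + (3*(-11))*(-83) = 5/2 - 33*(-83) = 5/2 + 2739 = 5483/2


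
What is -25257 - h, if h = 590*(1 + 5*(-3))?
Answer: -16997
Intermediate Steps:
h = -8260 (h = 590*(1 - 15) = 590*(-14) = -8260)
-25257 - h = -25257 - 1*(-8260) = -25257 + 8260 = -16997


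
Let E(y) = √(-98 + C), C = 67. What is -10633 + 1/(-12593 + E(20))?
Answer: -1686220282033/158583680 - I*√31/158583680 ≈ -10633.0 - 3.5109e-8*I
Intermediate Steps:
E(y) = I*√31 (E(y) = √(-98 + 67) = √(-31) = I*√31)
-10633 + 1/(-12593 + E(20)) = -10633 + 1/(-12593 + I*√31)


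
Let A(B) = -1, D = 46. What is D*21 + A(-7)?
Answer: 965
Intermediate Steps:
D*21 + A(-7) = 46*21 - 1 = 966 - 1 = 965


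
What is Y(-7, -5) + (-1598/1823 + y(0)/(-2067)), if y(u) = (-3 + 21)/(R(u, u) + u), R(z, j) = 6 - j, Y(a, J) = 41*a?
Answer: -361588334/1256047 ≈ -287.88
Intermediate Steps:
y(u) = 3 (y(u) = (-3 + 21)/((6 - u) + u) = 18/6 = 18*(⅙) = 3)
Y(-7, -5) + (-1598/1823 + y(0)/(-2067)) = 41*(-7) + (-1598/1823 + 3/(-2067)) = -287 + (-1598*1/1823 + 3*(-1/2067)) = -287 + (-1598/1823 - 1/689) = -287 - 1102845/1256047 = -361588334/1256047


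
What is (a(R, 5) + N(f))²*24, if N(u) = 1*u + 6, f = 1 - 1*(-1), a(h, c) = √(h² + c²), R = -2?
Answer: 2232 + 384*√29 ≈ 4299.9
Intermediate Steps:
a(h, c) = √(c² + h²)
f = 2 (f = 1 + 1 = 2)
N(u) = 6 + u (N(u) = u + 6 = 6 + u)
(a(R, 5) + N(f))²*24 = (√(5² + (-2)²) + (6 + 2))²*24 = (√(25 + 4) + 8)²*24 = (√29 + 8)²*24 = (8 + √29)²*24 = 24*(8 + √29)²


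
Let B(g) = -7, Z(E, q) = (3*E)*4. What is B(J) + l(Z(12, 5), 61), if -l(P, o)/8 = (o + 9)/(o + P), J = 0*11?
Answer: -399/41 ≈ -9.7317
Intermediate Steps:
Z(E, q) = 12*E
J = 0
l(P, o) = -8*(9 + o)/(P + o) (l(P, o) = -8*(o + 9)/(o + P) = -8*(9 + o)/(P + o))
B(J) + l(Z(12, 5), 61) = -7 + 8*(-9 - 1*61)/(12*12 + 61) = -7 + 8*(-9 - 61)/(144 + 61) = -7 + 8*(-70)/205 = -7 + 8*(1/205)*(-70) = -7 - 112/41 = -399/41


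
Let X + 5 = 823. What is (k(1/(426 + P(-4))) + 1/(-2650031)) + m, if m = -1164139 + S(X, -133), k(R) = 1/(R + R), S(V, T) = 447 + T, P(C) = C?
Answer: -3083613172035/2650031 ≈ -1.1636e+6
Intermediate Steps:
X = 818 (X = -5 + 823 = 818)
k(R) = 1/(2*R)
m = -1163825 (m = -1164139 + (447 - 133) = -1164139 + 314 = -1163825)
(k(1/(426 + P(-4))) + 1/(-2650031)) + m = (1/(2*(1/(426 - 4))) + 1/(-2650031)) - 1163825 = (1/(2*(1/422)) - 1/2650031) - 1163825 = ((½)*422 - 1/2650031) - 1163825 = (211 - 1/2650031) - 1163825 = 559156540/2650031 - 1163825 = -3083613172035/2650031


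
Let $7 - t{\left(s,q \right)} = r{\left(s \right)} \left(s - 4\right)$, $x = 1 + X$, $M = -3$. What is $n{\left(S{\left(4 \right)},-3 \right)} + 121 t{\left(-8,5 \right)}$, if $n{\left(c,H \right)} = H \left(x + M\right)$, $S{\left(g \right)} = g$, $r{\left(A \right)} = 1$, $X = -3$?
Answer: $2314$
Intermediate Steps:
$x = -2$ ($x = 1 - 3 = -2$)
$t{\left(s,q \right)} = 11 - s$ ($t{\left(s,q \right)} = 7 - 1 \left(s - 4\right) = 7 - 1 \left(-4 + s\right) = 7 - \left(-4 + s\right) = 11 - s$)
$n{\left(c,H \right)} = - 5 H$ ($n{\left(c,H \right)} = H \left(-2 - 3\right) = H \left(-5\right) = - 5 H$)
$n{\left(S{\left(4 \right)},-3 \right)} + 121 t{\left(-8,5 \right)} = \left(-5\right) \left(-3\right) + 121 \left(11 - -8\right) = 15 + 121 \left(11 + 8\right) = 15 + 121 \cdot 19 = 15 + 2299 = 2314$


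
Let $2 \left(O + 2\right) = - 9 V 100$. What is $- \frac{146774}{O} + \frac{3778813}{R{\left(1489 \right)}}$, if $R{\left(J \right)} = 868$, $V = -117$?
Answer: $\frac{12426221687}{2856154} \approx 4350.7$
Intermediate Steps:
$O = 52648$ ($O = -2 + \frac{\left(-9\right) \left(-117\right) 100}{2} = -2 + \frac{1053 \cdot 100}{2} = -2 + \frac{1}{2} \cdot 105300 = -2 + 52650 = 52648$)
$- \frac{146774}{O} + \frac{3778813}{R{\left(1489 \right)}} = - \frac{146774}{52648} + \frac{3778813}{868} = \left(-146774\right) \frac{1}{52648} + 3778813 \cdot \frac{1}{868} = - \frac{73387}{26324} + \frac{3778813}{868} = \frac{12426221687}{2856154}$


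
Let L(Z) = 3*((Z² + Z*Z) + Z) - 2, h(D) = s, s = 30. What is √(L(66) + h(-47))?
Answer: 7*√538 ≈ 162.36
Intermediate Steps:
h(D) = 30
L(Z) = -2 + 3*Z + 6*Z² (L(Z) = 3*((Z² + Z²) + Z) - 2 = 3*(2*Z² + Z) - 2 = 3*(Z + 2*Z²) - 2 = (3*Z + 6*Z²) - 2 = -2 + 3*Z + 6*Z²)
√(L(66) + h(-47)) = √((-2 + 3*66 + 6*66²) + 30) = √((-2 + 198 + 6*4356) + 30) = √((-2 + 198 + 26136) + 30) = √(26332 + 30) = √26362 = 7*√538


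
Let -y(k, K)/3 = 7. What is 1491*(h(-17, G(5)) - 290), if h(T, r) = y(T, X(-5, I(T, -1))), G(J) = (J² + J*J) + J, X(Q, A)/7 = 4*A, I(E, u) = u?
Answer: -463701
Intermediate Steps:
X(Q, A) = 28*A (X(Q, A) = 7*(4*A) = 28*A)
y(k, K) = -21 (y(k, K) = -3*7 = -21)
G(J) = J + 2*J² (G(J) = (J² + J²) + J = 2*J² + J = J + 2*J²)
h(T, r) = -21
1491*(h(-17, G(5)) - 290) = 1491*(-21 - 290) = 1491*(-311) = -463701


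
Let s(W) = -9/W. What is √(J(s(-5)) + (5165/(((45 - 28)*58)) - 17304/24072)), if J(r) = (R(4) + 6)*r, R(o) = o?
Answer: 3*√8467865614/58174 ≈ 4.7455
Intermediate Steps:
J(r) = 10*r (J(r) = (4 + 6)*r = 10*r)
√(J(s(-5)) + (5165/(((45 - 28)*58)) - 17304/24072)) = √(10*(-9/(-5)) + (5165/(((45 - 28)*58)) - 17304/24072)) = √(10*(-9*(-⅕)) + (5165/((17*58)) - 17304*1/24072)) = √(10*(9/5) + (5165/986 - 721/1003)) = √(18 + (5165*(1/986) - 721/1003)) = √(18 + (5165/986 - 721/1003)) = √(18 + 262917/58174) = √(1310049/58174) = 3*√8467865614/58174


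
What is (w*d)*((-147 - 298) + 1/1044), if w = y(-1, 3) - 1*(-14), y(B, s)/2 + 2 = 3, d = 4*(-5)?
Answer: 37166320/261 ≈ 1.4240e+5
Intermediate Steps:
d = -20
y(B, s) = 2 (y(B, s) = -4 + 2*3 = -4 + 6 = 2)
w = 16 (w = 2 - 1*(-14) = 2 + 14 = 16)
(w*d)*((-147 - 298) + 1/1044) = (16*(-20))*((-147 - 298) + 1/1044) = -320*(-445 + 1/1044) = -320*(-464579/1044) = 37166320/261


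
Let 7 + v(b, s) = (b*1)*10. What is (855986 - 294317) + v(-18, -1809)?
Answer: 561482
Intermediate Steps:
v(b, s) = -7 + 10*b (v(b, s) = -7 + (b*1)*10 = -7 + b*10 = -7 + 10*b)
(855986 - 294317) + v(-18, -1809) = (855986 - 294317) + (-7 + 10*(-18)) = 561669 + (-7 - 180) = 561669 - 187 = 561482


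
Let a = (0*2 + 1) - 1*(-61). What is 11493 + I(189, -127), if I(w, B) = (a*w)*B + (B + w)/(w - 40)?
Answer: -220027195/149 ≈ -1.4767e+6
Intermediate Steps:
a = 62 (a = (0 + 1) + 61 = 1 + 61 = 62)
I(w, B) = (B + w)/(-40 + w) + 62*B*w (I(w, B) = (62*w)*B + (B + w)/(w - 40) = 62*B*w + (B + w)/(-40 + w) = (B + w)/(-40 + w) + 62*B*w)
11493 + I(189, -127) = 11493 + (-127 + 189 - 2480*(-127)*189 + 62*(-127)*189²)/(-40 + 189) = 11493 + (-127 + 189 + 59527440 + 62*(-127)*35721)/149 = 11493 + (-127 + 189 + 59527440 - 281267154)/149 = 11493 + (1/149)*(-221739652) = 11493 - 221739652/149 = -220027195/149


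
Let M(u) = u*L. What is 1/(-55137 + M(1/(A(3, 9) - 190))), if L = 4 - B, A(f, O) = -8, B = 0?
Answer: -99/5458565 ≈ -1.8137e-5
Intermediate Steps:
L = 4 (L = 4 - 1*0 = 4 + 0 = 4)
M(u) = 4*u (M(u) = u*4 = 4*u)
1/(-55137 + M(1/(A(3, 9) - 190))) = 1/(-55137 + 4/(-8 - 190)) = 1/(-55137 + 4/(-198)) = 1/(-55137 + 4*(-1/198)) = 1/(-55137 - 2/99) = 1/(-5458565/99) = -99/5458565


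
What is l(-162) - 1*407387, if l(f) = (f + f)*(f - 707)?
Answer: -125831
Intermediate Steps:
l(f) = 2*f*(-707 + f) (l(f) = (2*f)*(-707 + f) = 2*f*(-707 + f))
l(-162) - 1*407387 = 2*(-162)*(-707 - 162) - 1*407387 = 2*(-162)*(-869) - 407387 = 281556 - 407387 = -125831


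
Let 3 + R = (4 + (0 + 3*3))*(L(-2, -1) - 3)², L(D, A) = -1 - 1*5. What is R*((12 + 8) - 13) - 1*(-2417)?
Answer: 9767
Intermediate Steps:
L(D, A) = -6 (L(D, A) = -1 - 5 = -6)
R = 1050 (R = -3 + (4 + (0 + 3*3))*(-6 - 3)² = -3 + (4 + (0 + 9))*(-9)² = -3 + (4 + 9)*81 = -3 + 13*81 = -3 + 1053 = 1050)
R*((12 + 8) - 13) - 1*(-2417) = 1050*((12 + 8) - 13) - 1*(-2417) = 1050*(20 - 13) + 2417 = 1050*7 + 2417 = 7350 + 2417 = 9767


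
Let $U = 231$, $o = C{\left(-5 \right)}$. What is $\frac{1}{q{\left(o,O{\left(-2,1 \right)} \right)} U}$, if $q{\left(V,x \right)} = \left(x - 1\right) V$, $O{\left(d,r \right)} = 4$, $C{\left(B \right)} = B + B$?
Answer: $- \frac{1}{6930} \approx -0.0001443$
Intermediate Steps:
$C{\left(B \right)} = 2 B$
$o = -10$ ($o = 2 \left(-5\right) = -10$)
$q{\left(V,x \right)} = V \left(-1 + x\right)$ ($q{\left(V,x \right)} = \left(-1 + x\right) V = V \left(-1 + x\right)$)
$\frac{1}{q{\left(o,O{\left(-2,1 \right)} \right)} U} = \frac{1}{- 10 \left(-1 + 4\right) 231} = \frac{1}{\left(-10\right) 3} \cdot \frac{1}{231} = \frac{1}{-30} \cdot \frac{1}{231} = \left(- \frac{1}{30}\right) \frac{1}{231} = - \frac{1}{6930}$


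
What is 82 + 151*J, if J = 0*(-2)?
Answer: 82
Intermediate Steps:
J = 0
82 + 151*J = 82 + 151*0 = 82 + 0 = 82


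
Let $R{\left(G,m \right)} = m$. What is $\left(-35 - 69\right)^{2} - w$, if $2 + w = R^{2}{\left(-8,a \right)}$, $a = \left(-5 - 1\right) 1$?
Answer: $10782$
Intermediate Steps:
$a = -6$ ($a = \left(-6\right) 1 = -6$)
$w = 34$ ($w = -2 + \left(-6\right)^{2} = -2 + 36 = 34$)
$\left(-35 - 69\right)^{2} - w = \left(-35 - 69\right)^{2} - 34 = \left(-104\right)^{2} - 34 = 10816 - 34 = 10782$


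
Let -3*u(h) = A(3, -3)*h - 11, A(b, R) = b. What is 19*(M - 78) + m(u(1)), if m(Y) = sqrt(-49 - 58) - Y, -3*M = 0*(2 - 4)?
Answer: -4454/3 + I*sqrt(107) ≈ -1484.7 + 10.344*I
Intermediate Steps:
M = 0 (M = -0*(2 - 4) = -0*(-2) = -1/3*0 = 0)
u(h) = 11/3 - h (u(h) = -(3*h - 11)/3 = -(-11 + 3*h)/3 = 11/3 - h)
m(Y) = -Y + I*sqrt(107) (m(Y) = sqrt(-107) - Y = I*sqrt(107) - Y = -Y + I*sqrt(107))
19*(M - 78) + m(u(1)) = 19*(0 - 78) + (-(11/3 - 1*1) + I*sqrt(107)) = 19*(-78) + (-(11/3 - 1) + I*sqrt(107)) = -1482 + (-1*8/3 + I*sqrt(107)) = -1482 + (-8/3 + I*sqrt(107)) = -4454/3 + I*sqrt(107)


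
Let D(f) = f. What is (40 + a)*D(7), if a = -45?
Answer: -35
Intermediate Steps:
(40 + a)*D(7) = (40 - 45)*7 = -5*7 = -35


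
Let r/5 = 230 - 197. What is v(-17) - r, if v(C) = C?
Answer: -182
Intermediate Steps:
r = 165 (r = 5*(230 - 197) = 5*33 = 165)
v(-17) - r = -17 - 1*165 = -17 - 165 = -182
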